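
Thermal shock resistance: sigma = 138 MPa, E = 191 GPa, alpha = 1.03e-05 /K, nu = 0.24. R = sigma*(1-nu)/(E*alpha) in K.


R = 138*(1-0.24)/(191*1000*1.03e-05) = 53 K

53


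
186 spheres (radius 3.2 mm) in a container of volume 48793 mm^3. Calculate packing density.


V_sphere = 4/3*pi*3.2^3 = 137.2583 mm^3
Total V = 186*137.2583 = 25530.0438 mm^3
PD = 25530.0438 / 48793 = 0.523

0.523


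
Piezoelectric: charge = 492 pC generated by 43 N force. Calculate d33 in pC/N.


d33 = 492 / 43 = 11.4 pC/N

11.4


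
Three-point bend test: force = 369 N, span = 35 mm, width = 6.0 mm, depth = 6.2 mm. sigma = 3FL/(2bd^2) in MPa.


sigma = 3*369*35/(2*6.0*6.2^2) = 84.0 MPa

84.0


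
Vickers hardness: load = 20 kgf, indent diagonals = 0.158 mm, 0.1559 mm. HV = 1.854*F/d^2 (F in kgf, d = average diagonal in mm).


d_avg = (0.158+0.1559)/2 = 0.15695 mm
HV = 1.854*20/0.15695^2 = 1505

1505


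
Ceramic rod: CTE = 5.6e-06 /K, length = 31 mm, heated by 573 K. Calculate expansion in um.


dL = 5.6e-06 * 31 * 573 * 1000 = 99.473 um

99.473


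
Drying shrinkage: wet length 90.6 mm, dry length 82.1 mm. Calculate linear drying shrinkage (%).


DS = (90.6 - 82.1) / 90.6 * 100 = 9.38%

9.38


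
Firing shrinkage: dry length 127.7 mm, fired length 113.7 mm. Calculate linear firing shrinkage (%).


FS = (127.7 - 113.7) / 127.7 * 100 = 10.96%

10.96


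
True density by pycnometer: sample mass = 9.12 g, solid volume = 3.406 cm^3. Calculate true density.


TD = 9.12 / 3.406 = 2.678 g/cm^3

2.678


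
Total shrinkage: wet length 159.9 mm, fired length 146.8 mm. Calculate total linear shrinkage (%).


TS = (159.9 - 146.8) / 159.9 * 100 = 8.19%

8.19


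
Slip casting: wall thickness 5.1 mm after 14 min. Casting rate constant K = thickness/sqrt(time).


K = 5.1 / sqrt(14) = 5.1 / 3.7417 = 1.363 mm/min^0.5

1.363


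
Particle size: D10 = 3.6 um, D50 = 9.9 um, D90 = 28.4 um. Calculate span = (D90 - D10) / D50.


Span = (28.4 - 3.6) / 9.9 = 24.8 / 9.9 = 2.505

2.505


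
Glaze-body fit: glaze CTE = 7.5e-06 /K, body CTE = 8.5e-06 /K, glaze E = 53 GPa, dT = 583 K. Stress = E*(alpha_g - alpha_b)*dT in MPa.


Stress = 53*1000*(7.5e-06 - 8.5e-06)*583 = -30.9 MPa

-30.9


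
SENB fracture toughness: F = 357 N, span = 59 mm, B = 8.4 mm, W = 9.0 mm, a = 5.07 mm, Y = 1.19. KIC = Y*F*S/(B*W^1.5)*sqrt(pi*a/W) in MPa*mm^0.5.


KIC = 1.19*357*59/(8.4*9.0^1.5)*sqrt(pi*5.07/9.0) = 147.02

147.02


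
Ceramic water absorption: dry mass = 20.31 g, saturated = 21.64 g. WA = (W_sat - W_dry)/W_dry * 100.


WA = (21.64 - 20.31) / 20.31 * 100 = 6.55%

6.55


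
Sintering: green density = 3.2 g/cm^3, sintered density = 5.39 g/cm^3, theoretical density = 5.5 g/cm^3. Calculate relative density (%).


Relative = 5.39 / 5.5 * 100 = 98.0%

98.0


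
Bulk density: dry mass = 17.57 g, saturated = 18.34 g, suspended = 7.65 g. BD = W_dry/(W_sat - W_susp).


BD = 17.57 / (18.34 - 7.65) = 17.57 / 10.69 = 1.644 g/cm^3

1.644


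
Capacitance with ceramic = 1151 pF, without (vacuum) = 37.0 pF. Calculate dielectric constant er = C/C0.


er = 1151 / 37.0 = 31.11

31.11


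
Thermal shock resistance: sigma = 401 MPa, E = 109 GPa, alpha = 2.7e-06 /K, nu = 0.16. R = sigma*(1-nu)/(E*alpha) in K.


R = 401*(1-0.16)/(109*1000*2.7e-06) = 1145 K

1145


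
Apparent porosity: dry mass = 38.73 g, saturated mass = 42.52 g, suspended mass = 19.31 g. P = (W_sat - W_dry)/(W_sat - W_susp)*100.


P = (42.52 - 38.73) / (42.52 - 19.31) * 100 = 3.79 / 23.21 * 100 = 16.3%

16.3


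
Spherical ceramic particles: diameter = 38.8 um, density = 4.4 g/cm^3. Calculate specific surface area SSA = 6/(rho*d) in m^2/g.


SSA = 6 / (4.4 * 38.8) = 0.035 m^2/g

0.035


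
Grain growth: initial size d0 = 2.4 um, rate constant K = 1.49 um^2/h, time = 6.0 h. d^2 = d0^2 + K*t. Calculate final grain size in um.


d^2 = 2.4^2 + 1.49*6.0 = 14.7
d = sqrt(14.7) = 3.83 um

3.83


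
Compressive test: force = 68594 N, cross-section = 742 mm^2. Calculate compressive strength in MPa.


CS = 68594 / 742 = 92.4 MPa

92.4


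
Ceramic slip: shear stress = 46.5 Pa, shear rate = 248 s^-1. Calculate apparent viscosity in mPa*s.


eta = tau/gamma * 1000 = 46.5/248 * 1000 = 187.5 mPa*s

187.5


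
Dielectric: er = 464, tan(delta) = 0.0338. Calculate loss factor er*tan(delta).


Loss = 464 * 0.0338 = 15.683

15.683


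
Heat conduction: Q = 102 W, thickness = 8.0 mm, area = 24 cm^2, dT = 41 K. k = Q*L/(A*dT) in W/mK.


k = 102*8.0/1000/(24/10000*41) = 8.29 W/mK

8.29


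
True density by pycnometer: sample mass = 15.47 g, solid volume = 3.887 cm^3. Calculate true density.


TD = 15.47 / 3.887 = 3.98 g/cm^3

3.98


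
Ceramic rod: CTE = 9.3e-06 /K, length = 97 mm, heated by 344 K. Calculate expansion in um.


dL = 9.3e-06 * 97 * 344 * 1000 = 310.322 um

310.322


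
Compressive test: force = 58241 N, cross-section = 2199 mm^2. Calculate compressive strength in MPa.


CS = 58241 / 2199 = 26.5 MPa

26.5


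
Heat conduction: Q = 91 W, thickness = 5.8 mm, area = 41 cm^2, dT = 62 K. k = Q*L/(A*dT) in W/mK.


k = 91*5.8/1000/(41/10000*62) = 2.08 W/mK

2.08


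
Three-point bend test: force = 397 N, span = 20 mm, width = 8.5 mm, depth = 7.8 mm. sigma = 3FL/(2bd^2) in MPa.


sigma = 3*397*20/(2*8.5*7.8^2) = 23.0 MPa

23.0


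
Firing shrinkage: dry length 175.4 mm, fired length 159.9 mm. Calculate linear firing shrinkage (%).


FS = (175.4 - 159.9) / 175.4 * 100 = 8.84%

8.84


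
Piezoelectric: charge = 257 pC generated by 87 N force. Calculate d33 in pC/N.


d33 = 257 / 87 = 3.0 pC/N

3.0


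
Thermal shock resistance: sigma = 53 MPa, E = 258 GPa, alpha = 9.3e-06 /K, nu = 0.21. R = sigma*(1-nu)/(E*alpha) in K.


R = 53*(1-0.21)/(258*1000*9.3e-06) = 17 K

17


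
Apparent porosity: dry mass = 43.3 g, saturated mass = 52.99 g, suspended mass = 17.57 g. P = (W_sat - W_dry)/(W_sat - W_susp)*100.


P = (52.99 - 43.3) / (52.99 - 17.57) * 100 = 9.69 / 35.42 * 100 = 27.4%

27.4


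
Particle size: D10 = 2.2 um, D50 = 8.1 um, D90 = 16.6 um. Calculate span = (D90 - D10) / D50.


Span = (16.6 - 2.2) / 8.1 = 14.4 / 8.1 = 1.778

1.778


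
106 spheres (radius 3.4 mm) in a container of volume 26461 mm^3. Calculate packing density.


V_sphere = 4/3*pi*3.4^3 = 164.6362 mm^3
Total V = 106*164.6362 = 17451.4372 mm^3
PD = 17451.4372 / 26461 = 0.66

0.66


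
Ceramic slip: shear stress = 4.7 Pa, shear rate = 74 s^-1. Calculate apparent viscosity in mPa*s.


eta = tau/gamma * 1000 = 4.7/74 * 1000 = 63.5 mPa*s

63.5


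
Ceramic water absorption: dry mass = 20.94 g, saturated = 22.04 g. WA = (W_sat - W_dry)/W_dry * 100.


WA = (22.04 - 20.94) / 20.94 * 100 = 5.25%

5.25


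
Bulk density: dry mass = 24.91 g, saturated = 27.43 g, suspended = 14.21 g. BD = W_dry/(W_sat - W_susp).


BD = 24.91 / (27.43 - 14.21) = 24.91 / 13.22 = 1.884 g/cm^3

1.884


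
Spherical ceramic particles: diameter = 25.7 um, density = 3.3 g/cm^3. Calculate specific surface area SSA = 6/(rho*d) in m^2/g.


SSA = 6 / (3.3 * 25.7) = 0.071 m^2/g

0.071


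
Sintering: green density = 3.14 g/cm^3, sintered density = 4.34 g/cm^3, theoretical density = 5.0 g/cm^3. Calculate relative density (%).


Relative = 4.34 / 5.0 * 100 = 86.8%

86.8


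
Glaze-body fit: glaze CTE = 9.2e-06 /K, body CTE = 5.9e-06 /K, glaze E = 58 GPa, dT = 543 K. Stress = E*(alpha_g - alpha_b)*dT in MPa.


Stress = 58*1000*(9.2e-06 - 5.9e-06)*543 = 103.9 MPa

103.9


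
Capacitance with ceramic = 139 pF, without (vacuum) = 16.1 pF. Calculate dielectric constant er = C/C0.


er = 139 / 16.1 = 8.63

8.63


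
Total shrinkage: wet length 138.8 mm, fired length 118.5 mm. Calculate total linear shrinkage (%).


TS = (138.8 - 118.5) / 138.8 * 100 = 14.63%

14.63


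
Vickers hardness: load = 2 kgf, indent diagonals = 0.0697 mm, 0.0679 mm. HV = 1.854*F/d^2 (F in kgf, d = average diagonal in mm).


d_avg = (0.0697+0.0679)/2 = 0.0688 mm
HV = 1.854*2/0.0688^2 = 783

783


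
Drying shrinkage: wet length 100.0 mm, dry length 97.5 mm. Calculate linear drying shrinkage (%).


DS = (100.0 - 97.5) / 100.0 * 100 = 2.5%

2.5


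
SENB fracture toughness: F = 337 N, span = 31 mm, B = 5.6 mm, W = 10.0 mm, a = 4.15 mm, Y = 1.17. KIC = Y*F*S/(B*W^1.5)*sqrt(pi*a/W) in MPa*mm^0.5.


KIC = 1.17*337*31/(5.6*10.0^1.5)*sqrt(pi*4.15/10.0) = 78.81

78.81


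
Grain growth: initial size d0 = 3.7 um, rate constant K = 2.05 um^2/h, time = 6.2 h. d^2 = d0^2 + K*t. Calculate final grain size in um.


d^2 = 3.7^2 + 2.05*6.2 = 26.4
d = sqrt(26.4) = 5.14 um

5.14


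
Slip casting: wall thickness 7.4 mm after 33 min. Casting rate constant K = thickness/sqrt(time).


K = 7.4 / sqrt(33) = 7.4 / 5.7446 = 1.288 mm/min^0.5

1.288


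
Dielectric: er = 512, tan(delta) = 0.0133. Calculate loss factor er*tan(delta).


Loss = 512 * 0.0133 = 6.81

6.81


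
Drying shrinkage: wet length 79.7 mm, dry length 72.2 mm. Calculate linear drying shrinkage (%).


DS = (79.7 - 72.2) / 79.7 * 100 = 9.41%

9.41


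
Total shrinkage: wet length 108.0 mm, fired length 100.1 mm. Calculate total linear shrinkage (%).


TS = (108.0 - 100.1) / 108.0 * 100 = 7.31%

7.31


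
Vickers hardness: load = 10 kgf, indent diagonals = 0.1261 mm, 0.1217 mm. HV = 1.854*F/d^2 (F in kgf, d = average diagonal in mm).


d_avg = (0.1261+0.1217)/2 = 0.1239 mm
HV = 1.854*10/0.1239^2 = 1208

1208


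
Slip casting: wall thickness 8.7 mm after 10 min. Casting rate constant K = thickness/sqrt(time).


K = 8.7 / sqrt(10) = 8.7 / 3.1623 = 2.751 mm/min^0.5

2.751


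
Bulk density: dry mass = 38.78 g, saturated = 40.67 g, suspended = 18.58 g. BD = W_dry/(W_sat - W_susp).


BD = 38.78 / (40.67 - 18.58) = 38.78 / 22.09 = 1.756 g/cm^3

1.756


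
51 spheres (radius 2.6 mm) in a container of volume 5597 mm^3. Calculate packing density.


V_sphere = 4/3*pi*2.6^3 = 73.6222 mm^3
Total V = 51*73.6222 = 3754.7322 mm^3
PD = 3754.7322 / 5597 = 0.671

0.671


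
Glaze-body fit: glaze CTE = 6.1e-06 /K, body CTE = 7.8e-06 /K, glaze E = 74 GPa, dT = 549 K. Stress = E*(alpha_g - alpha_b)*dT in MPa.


Stress = 74*1000*(6.1e-06 - 7.8e-06)*549 = -69.1 MPa

-69.1


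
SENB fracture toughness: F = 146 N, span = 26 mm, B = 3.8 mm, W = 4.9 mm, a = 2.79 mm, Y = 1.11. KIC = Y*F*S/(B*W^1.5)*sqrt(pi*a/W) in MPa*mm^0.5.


KIC = 1.11*146*26/(3.8*4.9^1.5)*sqrt(pi*2.79/4.9) = 136.73

136.73


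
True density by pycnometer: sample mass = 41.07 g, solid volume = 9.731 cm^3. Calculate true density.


TD = 41.07 / 9.731 = 4.221 g/cm^3

4.221


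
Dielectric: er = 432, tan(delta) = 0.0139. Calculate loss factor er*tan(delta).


Loss = 432 * 0.0139 = 6.005

6.005


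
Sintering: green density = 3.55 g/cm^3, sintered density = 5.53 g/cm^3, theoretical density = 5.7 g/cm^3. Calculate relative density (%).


Relative = 5.53 / 5.7 * 100 = 97.0%

97.0


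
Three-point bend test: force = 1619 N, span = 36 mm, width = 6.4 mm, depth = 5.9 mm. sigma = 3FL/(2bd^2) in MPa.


sigma = 3*1619*36/(2*6.4*5.9^2) = 392.4 MPa

392.4


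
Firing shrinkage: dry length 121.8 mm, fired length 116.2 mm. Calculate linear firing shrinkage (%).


FS = (121.8 - 116.2) / 121.8 * 100 = 4.6%

4.6


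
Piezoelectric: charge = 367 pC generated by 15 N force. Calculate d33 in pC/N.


d33 = 367 / 15 = 24.5 pC/N

24.5


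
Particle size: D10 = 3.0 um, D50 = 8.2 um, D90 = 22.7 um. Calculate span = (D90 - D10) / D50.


Span = (22.7 - 3.0) / 8.2 = 19.7 / 8.2 = 2.402

2.402


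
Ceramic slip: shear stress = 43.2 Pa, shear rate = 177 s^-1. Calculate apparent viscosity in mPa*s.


eta = tau/gamma * 1000 = 43.2/177 * 1000 = 244.1 mPa*s

244.1


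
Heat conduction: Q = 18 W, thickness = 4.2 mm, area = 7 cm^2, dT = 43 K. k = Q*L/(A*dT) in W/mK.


k = 18*4.2/1000/(7/10000*43) = 2.51 W/mK

2.51


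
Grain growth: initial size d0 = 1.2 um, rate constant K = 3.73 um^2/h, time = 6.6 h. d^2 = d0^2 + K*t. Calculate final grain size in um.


d^2 = 1.2^2 + 3.73*6.6 = 26.058
d = sqrt(26.058) = 5.1 um

5.1


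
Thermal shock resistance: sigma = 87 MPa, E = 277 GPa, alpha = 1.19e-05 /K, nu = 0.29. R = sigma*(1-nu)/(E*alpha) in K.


R = 87*(1-0.29)/(277*1000*1.19e-05) = 19 K

19


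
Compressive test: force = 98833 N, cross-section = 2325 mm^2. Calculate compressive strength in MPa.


CS = 98833 / 2325 = 42.5 MPa

42.5


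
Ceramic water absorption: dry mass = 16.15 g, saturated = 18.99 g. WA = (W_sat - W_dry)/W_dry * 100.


WA = (18.99 - 16.15) / 16.15 * 100 = 17.59%

17.59


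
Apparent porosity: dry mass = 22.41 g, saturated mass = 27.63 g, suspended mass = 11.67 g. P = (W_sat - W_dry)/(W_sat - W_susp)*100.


P = (27.63 - 22.41) / (27.63 - 11.67) * 100 = 5.22 / 15.96 * 100 = 32.7%

32.7


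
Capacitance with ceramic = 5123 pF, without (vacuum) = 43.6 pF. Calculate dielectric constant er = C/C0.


er = 5123 / 43.6 = 117.5

117.5


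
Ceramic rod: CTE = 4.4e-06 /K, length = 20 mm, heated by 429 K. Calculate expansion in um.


dL = 4.4e-06 * 20 * 429 * 1000 = 37.752 um

37.752


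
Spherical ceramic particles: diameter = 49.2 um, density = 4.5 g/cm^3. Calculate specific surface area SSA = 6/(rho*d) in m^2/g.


SSA = 6 / (4.5 * 49.2) = 0.027 m^2/g

0.027


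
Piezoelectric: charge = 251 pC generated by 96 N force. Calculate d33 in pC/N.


d33 = 251 / 96 = 2.6 pC/N

2.6


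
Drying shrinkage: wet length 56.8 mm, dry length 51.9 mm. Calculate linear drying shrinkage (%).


DS = (56.8 - 51.9) / 56.8 * 100 = 8.63%

8.63


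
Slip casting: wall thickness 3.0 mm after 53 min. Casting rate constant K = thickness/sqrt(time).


K = 3.0 / sqrt(53) = 3.0 / 7.2801 = 0.412 mm/min^0.5

0.412


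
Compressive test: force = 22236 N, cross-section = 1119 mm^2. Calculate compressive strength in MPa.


CS = 22236 / 1119 = 19.9 MPa

19.9


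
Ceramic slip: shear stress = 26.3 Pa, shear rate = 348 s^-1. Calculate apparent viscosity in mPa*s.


eta = tau/gamma * 1000 = 26.3/348 * 1000 = 75.6 mPa*s

75.6


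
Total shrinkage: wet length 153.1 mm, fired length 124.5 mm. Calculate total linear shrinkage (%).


TS = (153.1 - 124.5) / 153.1 * 100 = 18.68%

18.68


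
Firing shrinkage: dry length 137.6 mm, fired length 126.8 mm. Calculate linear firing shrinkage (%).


FS = (137.6 - 126.8) / 137.6 * 100 = 7.85%

7.85


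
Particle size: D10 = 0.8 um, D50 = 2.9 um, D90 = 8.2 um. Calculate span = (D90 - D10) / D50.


Span = (8.2 - 0.8) / 2.9 = 7.4 / 2.9 = 2.552

2.552


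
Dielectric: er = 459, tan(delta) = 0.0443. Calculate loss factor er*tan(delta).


Loss = 459 * 0.0443 = 20.334

20.334


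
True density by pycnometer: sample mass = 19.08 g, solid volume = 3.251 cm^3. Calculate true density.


TD = 19.08 / 3.251 = 5.869 g/cm^3

5.869


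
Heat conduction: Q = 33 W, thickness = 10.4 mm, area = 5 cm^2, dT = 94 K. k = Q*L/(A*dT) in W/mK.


k = 33*10.4/1000/(5/10000*94) = 7.3 W/mK

7.3


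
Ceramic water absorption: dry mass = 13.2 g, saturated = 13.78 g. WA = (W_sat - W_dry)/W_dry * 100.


WA = (13.78 - 13.2) / 13.2 * 100 = 4.39%

4.39


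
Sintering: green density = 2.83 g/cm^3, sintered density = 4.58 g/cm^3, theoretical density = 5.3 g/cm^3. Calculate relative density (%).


Relative = 4.58 / 5.3 * 100 = 86.4%

86.4


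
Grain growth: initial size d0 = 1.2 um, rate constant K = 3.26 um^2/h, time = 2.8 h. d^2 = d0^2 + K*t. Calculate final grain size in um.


d^2 = 1.2^2 + 3.26*2.8 = 10.568
d = sqrt(10.568) = 3.25 um

3.25


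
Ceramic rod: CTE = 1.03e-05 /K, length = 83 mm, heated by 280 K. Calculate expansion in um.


dL = 1.03e-05 * 83 * 280 * 1000 = 239.372 um

239.372


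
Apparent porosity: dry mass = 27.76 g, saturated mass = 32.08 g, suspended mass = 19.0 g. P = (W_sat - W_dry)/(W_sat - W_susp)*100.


P = (32.08 - 27.76) / (32.08 - 19.0) * 100 = 4.32 / 13.08 * 100 = 33.0%

33.0


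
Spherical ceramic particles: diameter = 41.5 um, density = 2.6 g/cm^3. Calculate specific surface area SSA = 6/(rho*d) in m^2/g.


SSA = 6 / (2.6 * 41.5) = 0.056 m^2/g

0.056


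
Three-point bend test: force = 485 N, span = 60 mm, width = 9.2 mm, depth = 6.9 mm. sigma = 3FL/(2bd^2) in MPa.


sigma = 3*485*60/(2*9.2*6.9^2) = 99.7 MPa

99.7


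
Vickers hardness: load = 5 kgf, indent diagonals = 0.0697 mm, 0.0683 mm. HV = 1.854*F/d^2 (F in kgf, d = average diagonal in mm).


d_avg = (0.0697+0.0683)/2 = 0.069 mm
HV = 1.854*5/0.069^2 = 1947

1947


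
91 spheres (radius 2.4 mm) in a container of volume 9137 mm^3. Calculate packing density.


V_sphere = 4/3*pi*2.4^3 = 57.9058 mm^3
Total V = 91*57.9058 = 5269.4278 mm^3
PD = 5269.4278 / 9137 = 0.577

0.577


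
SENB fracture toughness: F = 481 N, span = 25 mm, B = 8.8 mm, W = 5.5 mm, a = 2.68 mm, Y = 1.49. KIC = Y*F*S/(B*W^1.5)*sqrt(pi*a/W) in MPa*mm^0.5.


KIC = 1.49*481*25/(8.8*5.5^1.5)*sqrt(pi*2.68/5.5) = 195.3

195.3


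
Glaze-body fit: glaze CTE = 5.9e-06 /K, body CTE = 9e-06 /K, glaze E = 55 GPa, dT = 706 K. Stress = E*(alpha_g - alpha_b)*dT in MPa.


Stress = 55*1000*(5.9e-06 - 9e-06)*706 = -120.4 MPa

-120.4


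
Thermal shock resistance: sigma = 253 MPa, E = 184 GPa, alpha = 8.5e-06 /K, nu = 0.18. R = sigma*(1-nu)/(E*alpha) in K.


R = 253*(1-0.18)/(184*1000*8.5e-06) = 133 K

133


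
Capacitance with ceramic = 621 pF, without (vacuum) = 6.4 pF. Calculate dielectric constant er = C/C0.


er = 621 / 6.4 = 97.03

97.03


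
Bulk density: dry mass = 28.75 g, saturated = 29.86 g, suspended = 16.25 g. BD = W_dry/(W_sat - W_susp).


BD = 28.75 / (29.86 - 16.25) = 28.75 / 13.61 = 2.112 g/cm^3

2.112


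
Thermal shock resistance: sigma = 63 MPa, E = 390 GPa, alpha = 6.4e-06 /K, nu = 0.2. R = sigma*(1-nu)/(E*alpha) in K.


R = 63*(1-0.2)/(390*1000*6.4e-06) = 20 K

20


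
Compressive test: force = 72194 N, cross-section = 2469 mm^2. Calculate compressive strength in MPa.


CS = 72194 / 2469 = 29.2 MPa

29.2


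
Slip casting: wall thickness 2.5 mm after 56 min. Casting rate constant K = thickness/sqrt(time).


K = 2.5 / sqrt(56) = 2.5 / 7.4833 = 0.334 mm/min^0.5

0.334


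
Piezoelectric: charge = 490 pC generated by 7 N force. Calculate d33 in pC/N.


d33 = 490 / 7 = 70.0 pC/N

70.0


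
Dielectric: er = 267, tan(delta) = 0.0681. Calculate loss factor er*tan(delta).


Loss = 267 * 0.0681 = 18.183

18.183


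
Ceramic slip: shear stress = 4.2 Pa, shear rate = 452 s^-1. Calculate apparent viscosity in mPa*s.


eta = tau/gamma * 1000 = 4.2/452 * 1000 = 9.3 mPa*s

9.3


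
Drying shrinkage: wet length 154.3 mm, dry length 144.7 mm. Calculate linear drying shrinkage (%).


DS = (154.3 - 144.7) / 154.3 * 100 = 6.22%

6.22


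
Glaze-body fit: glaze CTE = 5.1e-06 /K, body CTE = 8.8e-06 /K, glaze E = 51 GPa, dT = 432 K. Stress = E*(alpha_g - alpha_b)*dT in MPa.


Stress = 51*1000*(5.1e-06 - 8.8e-06)*432 = -81.5 MPa

-81.5


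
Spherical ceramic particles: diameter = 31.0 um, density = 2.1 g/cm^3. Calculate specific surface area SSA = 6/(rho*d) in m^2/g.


SSA = 6 / (2.1 * 31.0) = 0.092 m^2/g

0.092


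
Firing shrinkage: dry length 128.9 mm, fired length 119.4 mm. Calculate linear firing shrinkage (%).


FS = (128.9 - 119.4) / 128.9 * 100 = 7.37%

7.37


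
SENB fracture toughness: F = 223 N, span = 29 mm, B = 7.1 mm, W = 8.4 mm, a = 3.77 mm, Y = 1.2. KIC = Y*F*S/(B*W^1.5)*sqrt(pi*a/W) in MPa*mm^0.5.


KIC = 1.2*223*29/(7.1*8.4^1.5)*sqrt(pi*3.77/8.4) = 53.31

53.31


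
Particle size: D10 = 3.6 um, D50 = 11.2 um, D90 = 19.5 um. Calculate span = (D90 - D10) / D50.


Span = (19.5 - 3.6) / 11.2 = 15.9 / 11.2 = 1.42

1.42


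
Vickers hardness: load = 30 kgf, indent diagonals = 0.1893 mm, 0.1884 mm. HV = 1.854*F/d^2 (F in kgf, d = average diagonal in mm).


d_avg = (0.1893+0.1884)/2 = 0.18885 mm
HV = 1.854*30/0.18885^2 = 1560

1560


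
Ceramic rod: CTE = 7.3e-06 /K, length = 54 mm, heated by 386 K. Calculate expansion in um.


dL = 7.3e-06 * 54 * 386 * 1000 = 152.161 um

152.161


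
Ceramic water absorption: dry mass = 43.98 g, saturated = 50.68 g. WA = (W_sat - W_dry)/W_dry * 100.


WA = (50.68 - 43.98) / 43.98 * 100 = 15.23%

15.23


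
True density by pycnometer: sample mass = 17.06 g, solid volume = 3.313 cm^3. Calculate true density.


TD = 17.06 / 3.313 = 5.149 g/cm^3

5.149


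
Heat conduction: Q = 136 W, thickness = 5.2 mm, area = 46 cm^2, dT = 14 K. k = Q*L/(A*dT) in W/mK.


k = 136*5.2/1000/(46/10000*14) = 10.98 W/mK

10.98


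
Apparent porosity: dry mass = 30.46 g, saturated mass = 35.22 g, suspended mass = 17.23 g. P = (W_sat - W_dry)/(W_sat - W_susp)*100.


P = (35.22 - 30.46) / (35.22 - 17.23) * 100 = 4.76 / 17.99 * 100 = 26.5%

26.5


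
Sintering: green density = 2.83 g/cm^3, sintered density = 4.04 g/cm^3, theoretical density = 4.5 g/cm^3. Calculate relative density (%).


Relative = 4.04 / 4.5 * 100 = 89.8%

89.8


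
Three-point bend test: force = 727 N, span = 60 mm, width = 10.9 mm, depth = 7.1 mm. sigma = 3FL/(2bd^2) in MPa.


sigma = 3*727*60/(2*10.9*7.1^2) = 119.1 MPa

119.1


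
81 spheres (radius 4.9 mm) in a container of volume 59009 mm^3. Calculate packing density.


V_sphere = 4/3*pi*4.9^3 = 492.807 mm^3
Total V = 81*492.807 = 39917.367 mm^3
PD = 39917.367 / 59009 = 0.676

0.676


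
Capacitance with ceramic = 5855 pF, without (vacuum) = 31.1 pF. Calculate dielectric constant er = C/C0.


er = 5855 / 31.1 = 188.26

188.26


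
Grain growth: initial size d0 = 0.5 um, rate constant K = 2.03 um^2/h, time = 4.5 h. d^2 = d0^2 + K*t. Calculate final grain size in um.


d^2 = 0.5^2 + 2.03*4.5 = 9.385
d = sqrt(9.385) = 3.06 um

3.06


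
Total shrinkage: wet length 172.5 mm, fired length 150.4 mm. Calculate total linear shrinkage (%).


TS = (172.5 - 150.4) / 172.5 * 100 = 12.81%

12.81


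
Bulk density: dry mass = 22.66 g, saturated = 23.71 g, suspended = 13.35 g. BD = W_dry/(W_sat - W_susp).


BD = 22.66 / (23.71 - 13.35) = 22.66 / 10.36 = 2.187 g/cm^3

2.187


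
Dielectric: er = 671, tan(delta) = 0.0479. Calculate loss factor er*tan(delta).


Loss = 671 * 0.0479 = 32.141

32.141


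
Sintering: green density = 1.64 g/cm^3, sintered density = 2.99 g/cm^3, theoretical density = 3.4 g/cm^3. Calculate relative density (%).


Relative = 2.99 / 3.4 * 100 = 87.9%

87.9


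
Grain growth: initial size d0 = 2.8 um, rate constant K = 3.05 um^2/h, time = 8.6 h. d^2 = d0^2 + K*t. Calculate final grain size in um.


d^2 = 2.8^2 + 3.05*8.6 = 34.07
d = sqrt(34.07) = 5.84 um

5.84


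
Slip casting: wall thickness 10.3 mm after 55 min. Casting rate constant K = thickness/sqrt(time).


K = 10.3 / sqrt(55) = 10.3 / 7.4162 = 1.389 mm/min^0.5

1.389


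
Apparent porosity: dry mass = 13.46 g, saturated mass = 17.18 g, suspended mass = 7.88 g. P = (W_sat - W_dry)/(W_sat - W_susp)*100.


P = (17.18 - 13.46) / (17.18 - 7.88) * 100 = 3.72 / 9.3 * 100 = 40.0%

40.0


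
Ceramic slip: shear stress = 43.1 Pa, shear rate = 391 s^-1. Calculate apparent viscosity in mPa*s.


eta = tau/gamma * 1000 = 43.1/391 * 1000 = 110.2 mPa*s

110.2


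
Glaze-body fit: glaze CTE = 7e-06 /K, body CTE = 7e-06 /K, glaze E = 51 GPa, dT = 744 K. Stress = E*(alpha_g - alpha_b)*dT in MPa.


Stress = 51*1000*(7e-06 - 7e-06)*744 = 0.0 MPa

0.0


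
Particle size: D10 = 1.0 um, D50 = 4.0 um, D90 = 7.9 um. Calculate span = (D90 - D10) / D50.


Span = (7.9 - 1.0) / 4.0 = 6.9 / 4.0 = 1.725

1.725


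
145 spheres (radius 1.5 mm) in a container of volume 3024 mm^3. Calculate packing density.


V_sphere = 4/3*pi*1.5^3 = 14.1372 mm^3
Total V = 145*14.1372 = 2049.894 mm^3
PD = 2049.894 / 3024 = 0.678

0.678


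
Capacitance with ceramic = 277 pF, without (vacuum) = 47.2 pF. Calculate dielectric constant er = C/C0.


er = 277 / 47.2 = 5.87

5.87


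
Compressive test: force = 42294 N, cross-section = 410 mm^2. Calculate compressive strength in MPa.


CS = 42294 / 410 = 103.2 MPa

103.2


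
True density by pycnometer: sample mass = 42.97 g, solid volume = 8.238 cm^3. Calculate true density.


TD = 42.97 / 8.238 = 5.216 g/cm^3

5.216


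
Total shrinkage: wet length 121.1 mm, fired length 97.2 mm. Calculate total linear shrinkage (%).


TS = (121.1 - 97.2) / 121.1 * 100 = 19.74%

19.74


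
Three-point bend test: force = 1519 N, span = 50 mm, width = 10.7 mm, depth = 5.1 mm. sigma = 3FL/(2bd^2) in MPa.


sigma = 3*1519*50/(2*10.7*5.1^2) = 409.4 MPa

409.4


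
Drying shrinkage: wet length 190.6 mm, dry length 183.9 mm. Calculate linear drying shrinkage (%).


DS = (190.6 - 183.9) / 190.6 * 100 = 3.52%

3.52


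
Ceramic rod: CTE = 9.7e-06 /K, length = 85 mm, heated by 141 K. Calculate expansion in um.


dL = 9.7e-06 * 85 * 141 * 1000 = 116.255 um

116.255


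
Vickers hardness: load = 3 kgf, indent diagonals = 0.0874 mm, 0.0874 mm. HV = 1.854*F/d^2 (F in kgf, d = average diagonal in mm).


d_avg = (0.0874+0.0874)/2 = 0.0874 mm
HV = 1.854*3/0.0874^2 = 728

728


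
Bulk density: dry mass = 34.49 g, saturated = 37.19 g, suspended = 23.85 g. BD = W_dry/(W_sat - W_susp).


BD = 34.49 / (37.19 - 23.85) = 34.49 / 13.34 = 2.585 g/cm^3

2.585


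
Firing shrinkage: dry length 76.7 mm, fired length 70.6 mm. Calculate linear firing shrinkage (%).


FS = (76.7 - 70.6) / 76.7 * 100 = 7.95%

7.95


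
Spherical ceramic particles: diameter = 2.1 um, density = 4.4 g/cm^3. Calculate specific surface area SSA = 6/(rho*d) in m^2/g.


SSA = 6 / (4.4 * 2.1) = 0.649 m^2/g

0.649


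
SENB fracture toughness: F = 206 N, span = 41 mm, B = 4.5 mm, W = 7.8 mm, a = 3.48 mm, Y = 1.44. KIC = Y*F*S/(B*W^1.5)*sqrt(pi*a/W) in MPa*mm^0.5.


KIC = 1.44*206*41/(4.5*7.8^1.5)*sqrt(pi*3.48/7.8) = 146.88

146.88


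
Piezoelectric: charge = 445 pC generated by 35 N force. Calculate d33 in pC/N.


d33 = 445 / 35 = 12.7 pC/N

12.7


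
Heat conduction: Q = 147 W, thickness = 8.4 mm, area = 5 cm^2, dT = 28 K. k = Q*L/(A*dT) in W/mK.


k = 147*8.4/1000/(5/10000*28) = 88.2 W/mK

88.2


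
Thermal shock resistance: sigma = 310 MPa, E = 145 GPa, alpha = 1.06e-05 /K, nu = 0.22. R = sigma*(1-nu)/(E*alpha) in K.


R = 310*(1-0.22)/(145*1000*1.06e-05) = 157 K

157


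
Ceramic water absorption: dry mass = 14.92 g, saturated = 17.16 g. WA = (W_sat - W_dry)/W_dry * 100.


WA = (17.16 - 14.92) / 14.92 * 100 = 15.01%

15.01


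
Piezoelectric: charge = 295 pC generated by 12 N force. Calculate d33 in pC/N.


d33 = 295 / 12 = 24.6 pC/N

24.6


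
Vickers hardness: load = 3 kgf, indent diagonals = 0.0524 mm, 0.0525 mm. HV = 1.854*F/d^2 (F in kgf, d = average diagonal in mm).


d_avg = (0.0524+0.0525)/2 = 0.05245 mm
HV = 1.854*3/0.05245^2 = 2022

2022


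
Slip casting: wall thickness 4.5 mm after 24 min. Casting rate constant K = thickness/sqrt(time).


K = 4.5 / sqrt(24) = 4.5 / 4.899 = 0.919 mm/min^0.5

0.919


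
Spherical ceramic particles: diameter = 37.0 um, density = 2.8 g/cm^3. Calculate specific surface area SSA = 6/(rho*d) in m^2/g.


SSA = 6 / (2.8 * 37.0) = 0.058 m^2/g

0.058


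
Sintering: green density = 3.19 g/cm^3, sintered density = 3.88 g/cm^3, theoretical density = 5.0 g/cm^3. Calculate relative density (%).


Relative = 3.88 / 5.0 * 100 = 77.6%

77.6


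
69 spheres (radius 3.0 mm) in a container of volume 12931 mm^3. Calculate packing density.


V_sphere = 4/3*pi*3.0^3 = 113.0973 mm^3
Total V = 69*113.0973 = 7803.7137 mm^3
PD = 7803.7137 / 12931 = 0.603

0.603


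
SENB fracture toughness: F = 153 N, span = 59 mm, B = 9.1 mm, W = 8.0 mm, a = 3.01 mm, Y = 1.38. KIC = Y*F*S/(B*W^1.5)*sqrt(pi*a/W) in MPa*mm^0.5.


KIC = 1.38*153*59/(9.1*8.0^1.5)*sqrt(pi*3.01/8.0) = 65.77

65.77


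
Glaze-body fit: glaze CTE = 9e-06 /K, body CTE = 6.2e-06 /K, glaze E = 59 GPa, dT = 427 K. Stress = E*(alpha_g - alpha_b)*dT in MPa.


Stress = 59*1000*(9e-06 - 6.2e-06)*427 = 70.5 MPa

70.5


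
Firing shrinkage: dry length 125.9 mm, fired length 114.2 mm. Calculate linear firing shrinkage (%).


FS = (125.9 - 114.2) / 125.9 * 100 = 9.29%

9.29


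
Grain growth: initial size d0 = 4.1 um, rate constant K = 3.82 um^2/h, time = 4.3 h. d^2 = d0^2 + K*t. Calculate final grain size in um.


d^2 = 4.1^2 + 3.82*4.3 = 33.236
d = sqrt(33.236) = 5.77 um

5.77


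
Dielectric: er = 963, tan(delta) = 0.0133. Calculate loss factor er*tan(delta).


Loss = 963 * 0.0133 = 12.808

12.808


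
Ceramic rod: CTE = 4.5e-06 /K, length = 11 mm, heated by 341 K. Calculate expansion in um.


dL = 4.5e-06 * 11 * 341 * 1000 = 16.88 um

16.88


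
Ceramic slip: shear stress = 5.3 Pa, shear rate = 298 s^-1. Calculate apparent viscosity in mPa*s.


eta = tau/gamma * 1000 = 5.3/298 * 1000 = 17.8 mPa*s

17.8


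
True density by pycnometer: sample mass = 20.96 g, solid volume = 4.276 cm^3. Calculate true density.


TD = 20.96 / 4.276 = 4.902 g/cm^3

4.902


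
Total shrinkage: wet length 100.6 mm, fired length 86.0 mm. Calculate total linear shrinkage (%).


TS = (100.6 - 86.0) / 100.6 * 100 = 14.51%

14.51


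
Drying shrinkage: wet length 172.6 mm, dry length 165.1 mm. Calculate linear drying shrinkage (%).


DS = (172.6 - 165.1) / 172.6 * 100 = 4.35%

4.35


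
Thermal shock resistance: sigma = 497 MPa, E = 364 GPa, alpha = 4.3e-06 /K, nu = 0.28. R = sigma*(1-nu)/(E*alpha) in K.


R = 497*(1-0.28)/(364*1000*4.3e-06) = 229 K

229


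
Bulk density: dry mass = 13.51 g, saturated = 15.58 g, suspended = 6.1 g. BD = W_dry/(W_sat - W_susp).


BD = 13.51 / (15.58 - 6.1) = 13.51 / 9.48 = 1.425 g/cm^3

1.425


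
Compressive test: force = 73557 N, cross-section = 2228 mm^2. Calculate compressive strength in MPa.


CS = 73557 / 2228 = 33.0 MPa

33.0


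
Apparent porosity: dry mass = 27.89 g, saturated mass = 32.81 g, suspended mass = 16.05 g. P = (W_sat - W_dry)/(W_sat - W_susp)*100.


P = (32.81 - 27.89) / (32.81 - 16.05) * 100 = 4.92 / 16.76 * 100 = 29.4%

29.4


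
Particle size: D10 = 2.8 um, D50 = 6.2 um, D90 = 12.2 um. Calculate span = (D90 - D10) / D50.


Span = (12.2 - 2.8) / 6.2 = 9.4 / 6.2 = 1.516

1.516


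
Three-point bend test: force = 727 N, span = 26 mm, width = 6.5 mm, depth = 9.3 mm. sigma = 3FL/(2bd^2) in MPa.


sigma = 3*727*26/(2*6.5*9.3^2) = 50.4 MPa

50.4


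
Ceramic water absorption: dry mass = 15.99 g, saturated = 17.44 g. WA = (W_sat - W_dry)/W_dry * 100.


WA = (17.44 - 15.99) / 15.99 * 100 = 9.07%

9.07


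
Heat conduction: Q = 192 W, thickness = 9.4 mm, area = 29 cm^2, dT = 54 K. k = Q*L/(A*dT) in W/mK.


k = 192*9.4/1000/(29/10000*54) = 11.52 W/mK

11.52


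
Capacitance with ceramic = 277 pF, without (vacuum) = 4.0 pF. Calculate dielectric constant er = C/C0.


er = 277 / 4.0 = 69.25

69.25


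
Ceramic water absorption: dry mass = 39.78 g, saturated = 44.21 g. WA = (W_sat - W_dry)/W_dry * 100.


WA = (44.21 - 39.78) / 39.78 * 100 = 11.14%

11.14


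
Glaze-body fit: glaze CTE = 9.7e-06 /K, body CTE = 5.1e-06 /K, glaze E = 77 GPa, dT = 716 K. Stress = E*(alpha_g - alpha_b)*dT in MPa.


Stress = 77*1000*(9.7e-06 - 5.1e-06)*716 = 253.6 MPa

253.6


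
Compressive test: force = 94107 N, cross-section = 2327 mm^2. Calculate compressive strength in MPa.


CS = 94107 / 2327 = 40.4 MPa

40.4


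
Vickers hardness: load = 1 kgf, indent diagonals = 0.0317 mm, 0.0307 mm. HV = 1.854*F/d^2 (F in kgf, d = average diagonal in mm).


d_avg = (0.0317+0.0307)/2 = 0.0312 mm
HV = 1.854*1/0.0312^2 = 1905

1905


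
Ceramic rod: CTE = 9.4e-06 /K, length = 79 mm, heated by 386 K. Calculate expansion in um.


dL = 9.4e-06 * 79 * 386 * 1000 = 286.644 um

286.644


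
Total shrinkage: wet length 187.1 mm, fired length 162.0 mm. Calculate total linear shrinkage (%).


TS = (187.1 - 162.0) / 187.1 * 100 = 13.42%

13.42


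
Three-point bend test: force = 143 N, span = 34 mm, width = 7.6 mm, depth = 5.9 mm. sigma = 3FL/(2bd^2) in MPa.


sigma = 3*143*34/(2*7.6*5.9^2) = 27.6 MPa

27.6


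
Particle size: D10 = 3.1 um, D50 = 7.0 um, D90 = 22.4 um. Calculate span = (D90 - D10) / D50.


Span = (22.4 - 3.1) / 7.0 = 19.3 / 7.0 = 2.757

2.757


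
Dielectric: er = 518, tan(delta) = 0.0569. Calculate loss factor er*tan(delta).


Loss = 518 * 0.0569 = 29.474

29.474


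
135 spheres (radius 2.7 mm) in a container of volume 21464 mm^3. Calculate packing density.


V_sphere = 4/3*pi*2.7^3 = 82.448 mm^3
Total V = 135*82.448 = 11130.48 mm^3
PD = 11130.48 / 21464 = 0.519

0.519


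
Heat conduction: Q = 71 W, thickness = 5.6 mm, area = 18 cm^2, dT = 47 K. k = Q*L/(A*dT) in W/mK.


k = 71*5.6/1000/(18/10000*47) = 4.7 W/mK

4.7


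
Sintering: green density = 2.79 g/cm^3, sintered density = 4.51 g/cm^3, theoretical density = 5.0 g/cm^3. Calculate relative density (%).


Relative = 4.51 / 5.0 * 100 = 90.2%

90.2


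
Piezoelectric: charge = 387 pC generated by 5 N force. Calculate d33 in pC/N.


d33 = 387 / 5 = 77.4 pC/N

77.4


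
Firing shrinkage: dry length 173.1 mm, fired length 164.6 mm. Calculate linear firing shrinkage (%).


FS = (173.1 - 164.6) / 173.1 * 100 = 4.91%

4.91


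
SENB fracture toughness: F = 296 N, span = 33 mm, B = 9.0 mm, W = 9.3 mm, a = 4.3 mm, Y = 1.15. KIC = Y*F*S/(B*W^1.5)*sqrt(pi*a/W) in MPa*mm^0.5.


KIC = 1.15*296*33/(9.0*9.3^1.5)*sqrt(pi*4.3/9.3) = 53.04

53.04


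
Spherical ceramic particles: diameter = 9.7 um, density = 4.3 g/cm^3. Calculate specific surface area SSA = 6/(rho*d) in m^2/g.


SSA = 6 / (4.3 * 9.7) = 0.144 m^2/g

0.144


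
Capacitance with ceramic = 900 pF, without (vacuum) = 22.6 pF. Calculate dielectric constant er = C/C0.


er = 900 / 22.6 = 39.82

39.82


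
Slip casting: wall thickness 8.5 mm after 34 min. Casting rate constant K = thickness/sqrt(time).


K = 8.5 / sqrt(34) = 8.5 / 5.831 = 1.458 mm/min^0.5

1.458


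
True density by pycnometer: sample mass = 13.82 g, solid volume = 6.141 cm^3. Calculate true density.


TD = 13.82 / 6.141 = 2.25 g/cm^3

2.25


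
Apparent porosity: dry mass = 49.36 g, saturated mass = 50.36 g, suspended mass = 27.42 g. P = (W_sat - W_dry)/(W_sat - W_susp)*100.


P = (50.36 - 49.36) / (50.36 - 27.42) * 100 = 1.0 / 22.94 * 100 = 4.4%

4.4


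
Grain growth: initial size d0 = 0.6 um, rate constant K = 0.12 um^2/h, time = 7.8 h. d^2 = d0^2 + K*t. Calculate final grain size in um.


d^2 = 0.6^2 + 0.12*7.8 = 1.296
d = sqrt(1.296) = 1.14 um

1.14


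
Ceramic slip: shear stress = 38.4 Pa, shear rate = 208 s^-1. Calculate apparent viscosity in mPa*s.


eta = tau/gamma * 1000 = 38.4/208 * 1000 = 184.6 mPa*s

184.6


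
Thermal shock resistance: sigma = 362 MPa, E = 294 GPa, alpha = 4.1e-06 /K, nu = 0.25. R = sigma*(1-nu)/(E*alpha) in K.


R = 362*(1-0.25)/(294*1000*4.1e-06) = 225 K

225


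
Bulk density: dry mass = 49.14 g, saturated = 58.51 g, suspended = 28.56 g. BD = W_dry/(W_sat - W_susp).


BD = 49.14 / (58.51 - 28.56) = 49.14 / 29.95 = 1.641 g/cm^3

1.641


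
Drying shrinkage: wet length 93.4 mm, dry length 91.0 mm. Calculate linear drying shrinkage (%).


DS = (93.4 - 91.0) / 93.4 * 100 = 2.57%

2.57


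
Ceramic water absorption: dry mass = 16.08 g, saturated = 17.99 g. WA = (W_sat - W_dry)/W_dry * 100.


WA = (17.99 - 16.08) / 16.08 * 100 = 11.88%

11.88


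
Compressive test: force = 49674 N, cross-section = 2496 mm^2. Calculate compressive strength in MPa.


CS = 49674 / 2496 = 19.9 MPa

19.9


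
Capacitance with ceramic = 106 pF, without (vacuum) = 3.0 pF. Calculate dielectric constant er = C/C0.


er = 106 / 3.0 = 35.33

35.33


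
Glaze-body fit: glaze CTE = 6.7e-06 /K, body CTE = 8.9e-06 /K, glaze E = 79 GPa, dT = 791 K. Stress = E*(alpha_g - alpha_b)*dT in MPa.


Stress = 79*1000*(6.7e-06 - 8.9e-06)*791 = -137.5 MPa

-137.5


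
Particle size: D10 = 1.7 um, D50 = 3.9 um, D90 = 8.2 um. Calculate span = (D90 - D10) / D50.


Span = (8.2 - 1.7) / 3.9 = 6.5 / 3.9 = 1.667

1.667


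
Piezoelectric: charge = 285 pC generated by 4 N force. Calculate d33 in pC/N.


d33 = 285 / 4 = 71.3 pC/N

71.3


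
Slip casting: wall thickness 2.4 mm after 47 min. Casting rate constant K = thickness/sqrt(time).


K = 2.4 / sqrt(47) = 2.4 / 6.8557 = 0.35 mm/min^0.5

0.35


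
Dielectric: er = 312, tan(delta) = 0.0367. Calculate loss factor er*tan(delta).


Loss = 312 * 0.0367 = 11.45

11.45


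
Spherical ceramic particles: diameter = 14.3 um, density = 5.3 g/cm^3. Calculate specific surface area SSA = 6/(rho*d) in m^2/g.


SSA = 6 / (5.3 * 14.3) = 0.079 m^2/g

0.079


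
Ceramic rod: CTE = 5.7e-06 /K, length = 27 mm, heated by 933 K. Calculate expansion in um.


dL = 5.7e-06 * 27 * 933 * 1000 = 143.589 um

143.589


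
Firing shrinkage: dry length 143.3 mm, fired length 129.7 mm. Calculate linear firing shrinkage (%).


FS = (143.3 - 129.7) / 143.3 * 100 = 9.49%

9.49


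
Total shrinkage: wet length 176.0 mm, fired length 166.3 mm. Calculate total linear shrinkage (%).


TS = (176.0 - 166.3) / 176.0 * 100 = 5.51%

5.51


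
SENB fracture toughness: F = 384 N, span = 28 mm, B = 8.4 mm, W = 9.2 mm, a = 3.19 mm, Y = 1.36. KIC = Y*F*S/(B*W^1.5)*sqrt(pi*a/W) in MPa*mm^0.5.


KIC = 1.36*384*28/(8.4*9.2^1.5)*sqrt(pi*3.19/9.2) = 65.11

65.11


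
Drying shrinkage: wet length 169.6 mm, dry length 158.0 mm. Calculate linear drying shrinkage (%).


DS = (169.6 - 158.0) / 169.6 * 100 = 6.84%

6.84


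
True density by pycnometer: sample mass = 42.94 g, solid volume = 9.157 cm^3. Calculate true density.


TD = 42.94 / 9.157 = 4.689 g/cm^3

4.689


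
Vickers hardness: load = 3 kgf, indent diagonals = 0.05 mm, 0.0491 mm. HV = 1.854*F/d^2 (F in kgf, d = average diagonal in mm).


d_avg = (0.05+0.0491)/2 = 0.04955 mm
HV = 1.854*3/0.04955^2 = 2265

2265


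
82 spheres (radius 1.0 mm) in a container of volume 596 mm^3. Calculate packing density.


V_sphere = 4/3*pi*1.0^3 = 4.1888 mm^3
Total V = 82*4.1888 = 343.4816 mm^3
PD = 343.4816 / 596 = 0.576

0.576


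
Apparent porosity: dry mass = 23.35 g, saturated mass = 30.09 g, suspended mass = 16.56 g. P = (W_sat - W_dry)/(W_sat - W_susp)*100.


P = (30.09 - 23.35) / (30.09 - 16.56) * 100 = 6.74 / 13.53 * 100 = 49.8%

49.8


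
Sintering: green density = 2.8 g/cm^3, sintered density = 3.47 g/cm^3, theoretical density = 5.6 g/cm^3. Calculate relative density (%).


Relative = 3.47 / 5.6 * 100 = 62.0%

62.0


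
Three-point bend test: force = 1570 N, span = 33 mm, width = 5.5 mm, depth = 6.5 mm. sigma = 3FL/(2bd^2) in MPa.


sigma = 3*1570*33/(2*5.5*6.5^2) = 334.4 MPa

334.4


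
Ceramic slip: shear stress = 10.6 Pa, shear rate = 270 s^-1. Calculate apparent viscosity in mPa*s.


eta = tau/gamma * 1000 = 10.6/270 * 1000 = 39.3 mPa*s

39.3


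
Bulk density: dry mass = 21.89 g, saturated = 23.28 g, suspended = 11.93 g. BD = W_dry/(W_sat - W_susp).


BD = 21.89 / (23.28 - 11.93) = 21.89 / 11.35 = 1.929 g/cm^3

1.929


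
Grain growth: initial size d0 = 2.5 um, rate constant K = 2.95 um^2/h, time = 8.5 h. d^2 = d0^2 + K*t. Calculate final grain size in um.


d^2 = 2.5^2 + 2.95*8.5 = 31.325
d = sqrt(31.325) = 5.6 um

5.6


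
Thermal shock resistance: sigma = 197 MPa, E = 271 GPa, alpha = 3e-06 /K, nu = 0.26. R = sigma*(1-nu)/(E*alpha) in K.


R = 197*(1-0.26)/(271*1000*3e-06) = 179 K

179
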